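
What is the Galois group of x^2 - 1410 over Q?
Gal(K/Q) = Z/2Z (cyclic of order 2)

x^2 - 1410 is irreducible over Q since 1410 is not a rational square. The splitting field Q(sqrt(1410)) has degree 2 over Q, and its unique nontrivial automorphism is sqrt(1410) ↦ -sqrt(1410). Hence Gal(Q(sqrt(1410))/Q) = Z/2Z.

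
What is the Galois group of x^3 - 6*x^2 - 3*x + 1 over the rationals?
Gal(K/Q) = S_3 (symmetric group of order 6)

Compute the discriminant of x^3 + (-6)*x^2 + (-3)*x + (1): Δ = 1593. Since Δ is not a rational square, the Galois group is not contained in A_3; it must be the full S_3 (irreducibility of the cubic rules out anything smaller).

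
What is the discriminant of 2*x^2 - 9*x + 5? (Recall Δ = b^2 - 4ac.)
Δ = 41

For a quadratic a x^2 + b x + c the discriminant is Δ = b^2 - 4ac = (-9)^2 - 4*(2)*(5) = 81 - (40) = 41.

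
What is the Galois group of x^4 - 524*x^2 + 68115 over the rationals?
Gal(K/Q) = V_4 (Klein four-group, Z/2Z × Z/2Z)

f factors as (x^2 - 239)(x^2 - 285), so the splitting field is K = Q(sqrt(239), sqrt(285)). The elements 239, 285, 68115 are all non-squares in Q, so sqrt(239) and sqrt(285) generate independent quadratic extensions. Thus [K:Q] = 4 and Gal(K/Q) is generated by the two order-2 automorphisms sqrt(239) ↦ -sqrt(239) and sqrt(285) ↦ -sqrt(285), giving V_4.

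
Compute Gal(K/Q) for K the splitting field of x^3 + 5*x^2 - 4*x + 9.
Gal(K/Q) = S_3 (symmetric group of order 6)

Compute the discriminant of x^3 + (5)*x^2 + (-4)*x + (9): Δ = -9271. Since Δ is not a rational square, the Galois group is not contained in A_3; it must be the full S_3 (irreducibility of the cubic rules out anything smaller).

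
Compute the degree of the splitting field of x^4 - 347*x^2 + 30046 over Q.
[K:Q] = 4

f factors as (x^2 - 181)(x^2 - 166); the splitting field is K = Q(sqrt(181), sqrt(166)). Since 181, 166, and 30046 are all non-squares in Q, the three subfields Q(sqrt(181)), Q(sqrt(166)), Q(sqrt(30046)) are distinct degree-2 extensions, so [K:Q] = 4 (Klein four Galois group).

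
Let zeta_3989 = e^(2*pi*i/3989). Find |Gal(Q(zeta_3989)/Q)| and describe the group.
|Gal(Q(zeta_3989)/Q)| = phi(3989) = 3988; group ≅ (Z/3989Z)^* ≅ Z/3988Z

The n-th cyclotomic polynomial Φ_3989(x) is the minimal polynomial of zeta_3989 over Q and has degree phi(3989) = 3988. So Q(zeta_3989) is a degree-3988 Galois extension with Galois group (Z/3989Z)^*. (Z/3989Z)^* is cyclic since 3989 is an odd prime power (or 4). Hence Gal(Q(zeta_3989)/Q) ≅ Z/3988Z.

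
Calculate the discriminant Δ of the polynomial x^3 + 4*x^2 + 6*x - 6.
Δ = -2316

For x^3 + a x^2 + b x + c the discriminant is Δ = 18 a b c - 4 a^3 c + a^2 b^2 - 4 b^3 - 27 c^2.
Plug a = 4, b = 6, c = -6:
  18*(4)*(6)*(-6) - 4*(4)^3*(-6) + (4)^2*(6)^2 - 4*(6)^3 - 27*(-6)^2
  = -2592 + (1536) + 576 + (-864) + (-972)
  = -2316.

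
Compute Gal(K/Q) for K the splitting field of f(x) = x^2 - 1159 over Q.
Gal(K/Q) = Z/2Z (cyclic of order 2)

x^2 - 1159 is irreducible over Q since 1159 is not a rational square. The splitting field Q(sqrt(1159)) has degree 2 over Q, and its unique nontrivial automorphism is sqrt(1159) ↦ -sqrt(1159). Hence Gal(Q(sqrt(1159))/Q) = Z/2Z.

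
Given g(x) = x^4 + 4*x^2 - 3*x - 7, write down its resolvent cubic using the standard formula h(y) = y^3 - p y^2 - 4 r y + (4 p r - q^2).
h(y) = y^3 - 4*y^2 + 28*y - 121

Identify coefficients: p = 4, q = -3, r = -7.
Plug into h(y) = y^3 - p y^2 - 4 r y + (4 p r - q^2):
  h(y) = y^3 - (4) y^2 - 4*(-7) y + (4*(4)*(-7) - (-3)^2)
       = y^3 + (-4) y^2 + (28) y + (-121).
Simplifying: h(y) = y^3 - 4*y^2 + 28*y - 121.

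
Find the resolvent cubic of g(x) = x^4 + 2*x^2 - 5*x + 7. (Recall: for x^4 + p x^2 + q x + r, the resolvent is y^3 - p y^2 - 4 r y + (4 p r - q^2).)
h(y) = y^3 - 2*y^2 - 28*y + 31

Identify coefficients: p = 2, q = -5, r = 7.
Plug into h(y) = y^3 - p y^2 - 4 r y + (4 p r - q^2):
  h(y) = y^3 - (2) y^2 - 4*(7) y + (4*(2)*(7) - (-5)^2)
       = y^3 + (-2) y^2 + (-28) y + (31).
Simplifying: h(y) = y^3 - 2*y^2 - 28*y + 31.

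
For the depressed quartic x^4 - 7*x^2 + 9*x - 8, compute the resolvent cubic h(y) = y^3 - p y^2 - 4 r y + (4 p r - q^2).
h(y) = y^3 + 7*y^2 + 32*y + 143

Identify coefficients: p = -7, q = 9, r = -8.
Plug into h(y) = y^3 - p y^2 - 4 r y + (4 p r - q^2):
  h(y) = y^3 - (-7) y^2 - 4*(-8) y + (4*(-7)*(-8) - (9)^2)
       = y^3 + (7) y^2 + (32) y + (143).
Simplifying: h(y) = y^3 + 7*y^2 + 32*y + 143.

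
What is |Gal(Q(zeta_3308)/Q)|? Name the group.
|Gal(Q(zeta_3308)/Q)| = phi(3308) = 1652; group ≅ (Z/3308Z)^* ≅ Z/2Z × Z/826Z

The n-th cyclotomic polynomial Φ_3308(x) is the minimal polynomial of zeta_3308 over Q and has degree phi(3308) = 1652. So Q(zeta_3308) is a degree-1652 Galois extension with Galois group (Z/3308Z)^*. By CRT, (Z/3308Z)^* ≅ (Z/4Z)^* × (Z/827Z)^*. Each prime-power unit group is (Z/4Z)^* ≅ Z/2Z; (Z/827Z)^* ≅ Z/826Z. Hence Gal(Q(zeta_3308)/Q) ≅ Z/2Z × Z/826Z.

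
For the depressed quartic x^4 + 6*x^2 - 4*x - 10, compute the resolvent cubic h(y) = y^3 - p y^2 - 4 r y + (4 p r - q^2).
h(y) = y^3 - 6*y^2 + 40*y - 256

Identify coefficients: p = 6, q = -4, r = -10.
Plug into h(y) = y^3 - p y^2 - 4 r y + (4 p r - q^2):
  h(y) = y^3 - (6) y^2 - 4*(-10) y + (4*(6)*(-10) - (-4)^2)
       = y^3 + (-6) y^2 + (40) y + (-256).
Simplifying: h(y) = y^3 - 6*y^2 + 40*y - 256.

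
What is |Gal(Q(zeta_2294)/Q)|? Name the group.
|Gal(Q(zeta_2294)/Q)| = phi(2294) = 1080; group ≅ (Z/2294Z)^* ≅ Z/30Z × Z/36Z

The n-th cyclotomic polynomial Φ_2294(x) is the minimal polynomial of zeta_2294 over Q and has degree phi(2294) = 1080. So Q(zeta_2294) is a degree-1080 Galois extension with Galois group (Z/2294Z)^*. By CRT, (Z/2294Z)^* ≅ (Z/2Z)^* × (Z/31Z)^* × (Z/37Z)^*. Each prime-power unit group is (Z/2Z)^* ≅ trivial group (order 1); (Z/31Z)^* ≅ Z/30Z; (Z/37Z)^* ≅ Z/36Z. Hence Gal(Q(zeta_2294)/Q) ≅ Z/30Z × Z/36Z.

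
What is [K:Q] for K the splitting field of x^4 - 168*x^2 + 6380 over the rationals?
[K:Q] = 4

f factors as (x^2 - 58)(x^2 - 110); the splitting field is K = Q(sqrt(58), sqrt(110)). Since 58, 110, and 6380 are all non-squares in Q, the three subfields Q(sqrt(58)), Q(sqrt(110)), Q(sqrt(6380)) are distinct degree-2 extensions, so [K:Q] = 4 (Klein four Galois group).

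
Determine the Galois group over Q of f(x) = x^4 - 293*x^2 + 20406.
Gal(K/Q) = V_4 (Klein four-group, Z/2Z × Z/2Z)

f factors as (x^2 - 114)(x^2 - 179), so the splitting field is K = Q(sqrt(114), sqrt(179)). The elements 114, 179, 20406 are all non-squares in Q, so sqrt(114) and sqrt(179) generate independent quadratic extensions. Thus [K:Q] = 4 and Gal(K/Q) is generated by the two order-2 automorphisms sqrt(114) ↦ -sqrt(114) and sqrt(179) ↦ -sqrt(179), giving V_4.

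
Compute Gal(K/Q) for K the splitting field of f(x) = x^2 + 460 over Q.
Gal(K/Q) = Z/2Z (cyclic of order 2)

x^2 + 460 is irreducible over Q since -460 is not a rational square. The splitting field Q(sqrt(-460)) has degree 2 over Q, and its unique nontrivial automorphism is sqrt(-460) ↦ -sqrt(-460). Hence Gal(Q(sqrt(-460))/Q) = Z/2Z.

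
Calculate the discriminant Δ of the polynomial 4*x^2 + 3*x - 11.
Δ = 185

For a quadratic a x^2 + b x + c the discriminant is Δ = b^2 - 4ac = (3)^2 - 4*(4)*(-11) = 9 - (-176) = 185.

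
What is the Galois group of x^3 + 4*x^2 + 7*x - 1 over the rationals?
Gal(K/Q) = S_3 (symmetric group of order 6)

Compute the discriminant of x^3 + (4)*x^2 + (7)*x + (-1): Δ = -863. Since Δ is not a rational square, the Galois group is not contained in A_3; it must be the full S_3 (irreducibility of the cubic rules out anything smaller).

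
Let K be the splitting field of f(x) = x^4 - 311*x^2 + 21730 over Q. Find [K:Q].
[K:Q] = 4

f factors as (x^2 - 205)(x^2 - 106); the splitting field is K = Q(sqrt(205), sqrt(106)). Since 205, 106, and 21730 are all non-squares in Q, the three subfields Q(sqrt(205)), Q(sqrt(106)), Q(sqrt(21730)) are distinct degree-2 extensions, so [K:Q] = 4 (Klein four Galois group).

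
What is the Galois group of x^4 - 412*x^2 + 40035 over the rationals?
Gal(K/Q) = V_4 (Klein four-group, Z/2Z × Z/2Z)

f factors as (x^2 - 157)(x^2 - 255), so the splitting field is K = Q(sqrt(157), sqrt(255)). The elements 157, 255, 40035 are all non-squares in Q, so sqrt(157) and sqrt(255) generate independent quadratic extensions. Thus [K:Q] = 4 and Gal(K/Q) is generated by the two order-2 automorphisms sqrt(157) ↦ -sqrt(157) and sqrt(255) ↦ -sqrt(255), giving V_4.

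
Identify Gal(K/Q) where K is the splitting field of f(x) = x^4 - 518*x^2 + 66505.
Gal(K/Q) = V_4 (Klein four-group, Z/2Z × Z/2Z)

f factors as (x^2 - 283)(x^2 - 235), so the splitting field is K = Q(sqrt(283), sqrt(235)). The elements 283, 235, 66505 are all non-squares in Q, so sqrt(283) and sqrt(235) generate independent quadratic extensions. Thus [K:Q] = 4 and Gal(K/Q) is generated by the two order-2 automorphisms sqrt(283) ↦ -sqrt(283) and sqrt(235) ↦ -sqrt(235), giving V_4.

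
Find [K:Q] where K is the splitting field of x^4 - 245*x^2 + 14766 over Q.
[K:Q] = 4

f factors as (x^2 - 107)(x^2 - 138); the splitting field is K = Q(sqrt(107), sqrt(138)). Since 107, 138, and 14766 are all non-squares in Q, the three subfields Q(sqrt(107)), Q(sqrt(138)), Q(sqrt(14766)) are distinct degree-2 extensions, so [K:Q] = 4 (Klein four Galois group).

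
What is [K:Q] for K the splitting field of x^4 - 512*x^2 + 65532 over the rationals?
[K:Q] = 4

f factors as (x^2 - 254)(x^2 - 258); the splitting field is K = Q(sqrt(254), sqrt(258)). Since 254, 258, and 65532 are all non-squares in Q, the three subfields Q(sqrt(254)), Q(sqrt(258)), Q(sqrt(65532)) are distinct degree-2 extensions, so [K:Q] = 4 (Klein four Galois group).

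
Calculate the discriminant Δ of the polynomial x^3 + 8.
Δ = -1728

For a depressed cubic x^3 + p x + q the discriminant is Δ = -4 p^3 - 27 q^2 = -4*(0)^3 - 27*(8)^2 = 0 - 1728 = -1728.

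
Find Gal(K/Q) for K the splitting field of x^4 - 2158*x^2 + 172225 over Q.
Gal(K/Q) = Z/2Z (cyclic of order 2)

f factors as (x^2 - 2075)(x^2 - 83), so the splitting field is K = Q(sqrt(2075), sqrt(83)). The squarefree part of 2075 is 83 and the squarefree part of 83 is also 83, so sqrt(2075) and sqrt(83) are both rational multiples of sqrt(83). Hence Q(sqrt(2075)) = Q(sqrt(83)) = Q(sqrt(83)), and the splitting field collapses to a single degree-2 extension with Galois group Z/2Z.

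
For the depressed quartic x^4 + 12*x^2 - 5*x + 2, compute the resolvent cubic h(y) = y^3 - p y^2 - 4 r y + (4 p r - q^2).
h(y) = y^3 - 12*y^2 - 8*y + 71

Identify coefficients: p = 12, q = -5, r = 2.
Plug into h(y) = y^3 - p y^2 - 4 r y + (4 p r - q^2):
  h(y) = y^3 - (12) y^2 - 4*(2) y + (4*(12)*(2) - (-5)^2)
       = y^3 + (-12) y^2 + (-8) y + (71).
Simplifying: h(y) = y^3 - 12*y^2 - 8*y + 71.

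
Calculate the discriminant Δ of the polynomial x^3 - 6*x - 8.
Δ = -864

For a depressed cubic x^3 + p x + q the discriminant is Δ = -4 p^3 - 27 q^2 = -4*(-6)^3 - 27*(-8)^2 = 864 - 1728 = -864.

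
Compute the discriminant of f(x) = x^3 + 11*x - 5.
Δ = -5999

For a depressed cubic x^3 + p x + q the discriminant is Δ = -4 p^3 - 27 q^2 = -4*(11)^3 - 27*(-5)^2 = -5324 - 675 = -5999.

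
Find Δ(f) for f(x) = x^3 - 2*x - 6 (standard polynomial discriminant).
Δ = -940

For a depressed cubic x^3 + p x + q the discriminant is Δ = -4 p^3 - 27 q^2 = -4*(-2)^3 - 27*(-6)^2 = 32 - 972 = -940.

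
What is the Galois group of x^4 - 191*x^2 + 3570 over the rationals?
Gal(K/Q) = V_4 (Klein four-group, Z/2Z × Z/2Z)

f factors as (x^2 - 21)(x^2 - 170), so the splitting field is K = Q(sqrt(21), sqrt(170)). The elements 21, 170, 3570 are all non-squares in Q, so sqrt(21) and sqrt(170) generate independent quadratic extensions. Thus [K:Q] = 4 and Gal(K/Q) is generated by the two order-2 automorphisms sqrt(21) ↦ -sqrt(21) and sqrt(170) ↦ -sqrt(170), giving V_4.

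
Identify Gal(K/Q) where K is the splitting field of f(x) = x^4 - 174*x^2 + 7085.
Gal(K/Q) = V_4 (Klein four-group, Z/2Z × Z/2Z)

f factors as (x^2 - 65)(x^2 - 109), so the splitting field is K = Q(sqrt(65), sqrt(109)). The elements 65, 109, 7085 are all non-squares in Q, so sqrt(65) and sqrt(109) generate independent quadratic extensions. Thus [K:Q] = 4 and Gal(K/Q) is generated by the two order-2 automorphisms sqrt(65) ↦ -sqrt(65) and sqrt(109) ↦ -sqrt(109), giving V_4.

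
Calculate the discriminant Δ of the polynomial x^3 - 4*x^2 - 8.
Δ = -3776

For x^3 + a x^2 + b x + c the discriminant is Δ = 18 a b c - 4 a^3 c + a^2 b^2 - 4 b^3 - 27 c^2.
Plug a = -4, b = 0, c = -8:
  18*(-4)*(0)*(-8) - 4*(-4)^3*(-8) + (-4)^2*(0)^2 - 4*(0)^3 - 27*(-8)^2
  = 0 + (-2048) + 0 + (0) + (-1728)
  = -3776.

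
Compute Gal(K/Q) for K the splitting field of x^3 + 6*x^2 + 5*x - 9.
Gal(K/Q) = S_3 (symmetric group of order 6)

Compute the discriminant of x^3 + (6)*x^2 + (5)*x + (-9): Δ = 1129. Since Δ is not a rational square, the Galois group is not contained in A_3; it must be the full S_3 (irreducibility of the cubic rules out anything smaller).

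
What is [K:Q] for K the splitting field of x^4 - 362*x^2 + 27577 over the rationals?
[K:Q] = 4

f factors as (x^2 - 109)(x^2 - 253); the splitting field is K = Q(sqrt(109), sqrt(253)). Since 109, 253, and 27577 are all non-squares in Q, the three subfields Q(sqrt(109)), Q(sqrt(253)), Q(sqrt(27577)) are distinct degree-2 extensions, so [K:Q] = 4 (Klein four Galois group).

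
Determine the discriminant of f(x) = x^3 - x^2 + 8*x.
Δ = -1984

For x^3 + a x^2 + b x + c the discriminant is Δ = 18 a b c - 4 a^3 c + a^2 b^2 - 4 b^3 - 27 c^2.
Plug a = -1, b = 8, c = 0:
  18*(-1)*(8)*(0) - 4*(-1)^3*(0) + (-1)^2*(8)^2 - 4*(8)^3 - 27*(0)^2
  = 0 + (0) + 64 + (-2048) + (0)
  = -1984.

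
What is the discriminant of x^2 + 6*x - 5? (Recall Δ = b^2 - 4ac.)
Δ = 56

For a quadratic a x^2 + b x + c the discriminant is Δ = b^2 - 4ac = (6)^2 - 4*(1)*(-5) = 36 - (-20) = 56.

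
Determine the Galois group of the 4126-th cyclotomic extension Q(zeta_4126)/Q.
|Gal(Q(zeta_4126)/Q)| = phi(4126) = 2062; group ≅ (Z/4126Z)^* ≅ Z/2062Z

The n-th cyclotomic polynomial Φ_4126(x) is the minimal polynomial of zeta_4126 over Q and has degree phi(4126) = 2062. So Q(zeta_4126) is a degree-2062 Galois extension with Galois group (Z/4126Z)^*. By CRT, (Z/4126Z)^* ≅ (Z/2Z)^* × (Z/2063Z)^*. Each prime-power unit group is (Z/2Z)^* ≅ trivial group (order 1); (Z/2063Z)^* ≅ Z/2062Z. Hence Gal(Q(zeta_4126)/Q) ≅ Z/2062Z.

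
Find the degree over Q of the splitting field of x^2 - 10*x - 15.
[K:Q] = 2

The discriminant of x^2 + (-10)*x + (-15) is b^2 - 4c = 100 - (-60) = 160. Since 160 is not a perfect square in Q, the polynomial is irreducible over Q. Its two roots generate a degree-2 extension, so [K:Q] = 2.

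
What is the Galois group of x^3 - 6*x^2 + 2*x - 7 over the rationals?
Gal(K/Q) = S_3 (symmetric group of order 6)

Compute the discriminant of x^3 + (-6)*x^2 + (2)*x + (-7): Δ = -5747. Since Δ is not a rational square, the Galois group is not contained in A_3; it must be the full S_3 (irreducibility of the cubic rules out anything smaller).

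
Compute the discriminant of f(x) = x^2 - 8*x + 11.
Δ = 20

For a quadratic a x^2 + b x + c the discriminant is Δ = b^2 - 4ac = (-8)^2 - 4*(1)*(11) = 64 - (44) = 20.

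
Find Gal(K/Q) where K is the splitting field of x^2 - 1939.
Gal(K/Q) = Z/2Z (cyclic of order 2)

x^2 - 1939 is irreducible over Q since 1939 is not a rational square. The splitting field Q(sqrt(1939)) has degree 2 over Q, and its unique nontrivial automorphism is sqrt(1939) ↦ -sqrt(1939). Hence Gal(Q(sqrt(1939))/Q) = Z/2Z.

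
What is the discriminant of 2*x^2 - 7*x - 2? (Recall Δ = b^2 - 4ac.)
Δ = 65

For a quadratic a x^2 + b x + c the discriminant is Δ = b^2 - 4ac = (-7)^2 - 4*(2)*(-2) = 49 - (-16) = 65.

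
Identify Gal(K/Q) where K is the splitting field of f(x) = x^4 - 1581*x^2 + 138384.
Gal(K/Q) = Z/2Z (cyclic of order 2)

f factors as (x^2 - 1488)(x^2 - 93), so the splitting field is K = Q(sqrt(1488), sqrt(93)). The squarefree part of 1488 is 93 and the squarefree part of 93 is also 93, so sqrt(1488) and sqrt(93) are both rational multiples of sqrt(93). Hence Q(sqrt(1488)) = Q(sqrt(93)) = Q(sqrt(93)), and the splitting field collapses to a single degree-2 extension with Galois group Z/2Z.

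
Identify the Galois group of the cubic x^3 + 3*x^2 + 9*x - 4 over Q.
Gal(K/Q) = S_3 (symmetric group of order 6)

Compute the discriminant of x^3 + (3)*x^2 + (9)*x + (-4): Δ = -4131. Since Δ is not a rational square, the Galois group is not contained in A_3; it must be the full S_3 (irreducibility of the cubic rules out anything smaller).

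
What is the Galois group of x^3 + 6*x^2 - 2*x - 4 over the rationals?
Gal(K/Q) = S_3 (symmetric group of order 6)

Compute the discriminant of x^3 + (6)*x^2 + (-2)*x + (-4): Δ = 4064. Since Δ is not a rational square, the Galois group is not contained in A_3; it must be the full S_3 (irreducibility of the cubic rules out anything smaller).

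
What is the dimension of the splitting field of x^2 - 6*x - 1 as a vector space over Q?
[K:Q] = 2

The discriminant of x^2 + (-6)*x + (-1) is b^2 - 4c = 36 - (-4) = 40. Since 40 is not a perfect square in Q, the polynomial is irreducible over Q. Its two roots generate a degree-2 extension, so [K:Q] = 2.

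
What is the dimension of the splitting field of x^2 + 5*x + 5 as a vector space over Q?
[K:Q] = 2

The discriminant of x^2 + (5)*x + (5) is b^2 - 4c = 25 - (20) = 5. Since 5 is not a perfect square in Q, the polynomial is irreducible over Q. Its two roots generate a degree-2 extension, so [K:Q] = 2.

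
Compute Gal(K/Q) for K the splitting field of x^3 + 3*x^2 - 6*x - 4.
Gal(K/Q) = S_3 (symmetric group of order 6)

Compute the discriminant of x^3 + (3)*x^2 + (-6)*x + (-4): Δ = 2484. Since Δ is not a rational square, the Galois group is not contained in A_3; it must be the full S_3 (irreducibility of the cubic rules out anything smaller).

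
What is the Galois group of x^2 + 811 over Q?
Gal(K/Q) = Z/2Z (cyclic of order 2)

x^2 + 811 is irreducible over Q since -811 is not a rational square. The splitting field Q(sqrt(-811)) has degree 2 over Q, and its unique nontrivial automorphism is sqrt(-811) ↦ -sqrt(-811). Hence Gal(Q(sqrt(-811))/Q) = Z/2Z.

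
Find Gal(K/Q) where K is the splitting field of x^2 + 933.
Gal(K/Q) = Z/2Z (cyclic of order 2)

x^2 + 933 is irreducible over Q since -933 is not a rational square. The splitting field Q(sqrt(-933)) has degree 2 over Q, and its unique nontrivial automorphism is sqrt(-933) ↦ -sqrt(-933). Hence Gal(Q(sqrt(-933))/Q) = Z/2Z.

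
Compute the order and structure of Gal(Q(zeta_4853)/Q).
|Gal(Q(zeta_4853)/Q)| = phi(4853) = 4620; group ≅ (Z/4853Z)^* ≅ Z/22Z × Z/210Z

The n-th cyclotomic polynomial Φ_4853(x) is the minimal polynomial of zeta_4853 over Q and has degree phi(4853) = 4620. So Q(zeta_4853) is a degree-4620 Galois extension with Galois group (Z/4853Z)^*. By CRT, (Z/4853Z)^* ≅ (Z/23Z)^* × (Z/211Z)^*. Each prime-power unit group is (Z/23Z)^* ≅ Z/22Z; (Z/211Z)^* ≅ Z/210Z. Hence Gal(Q(zeta_4853)/Q) ≅ Z/22Z × Z/210Z.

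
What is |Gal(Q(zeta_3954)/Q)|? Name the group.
|Gal(Q(zeta_3954)/Q)| = phi(3954) = 1316; group ≅ (Z/3954Z)^* ≅ Z/2Z × Z/658Z

The n-th cyclotomic polynomial Φ_3954(x) is the minimal polynomial of zeta_3954 over Q and has degree phi(3954) = 1316. So Q(zeta_3954) is a degree-1316 Galois extension with Galois group (Z/3954Z)^*. By CRT, (Z/3954Z)^* ≅ (Z/2Z)^* × (Z/3Z)^* × (Z/659Z)^*. Each prime-power unit group is (Z/2Z)^* ≅ trivial group (order 1); (Z/3Z)^* ≅ Z/2Z; (Z/659Z)^* ≅ Z/658Z. Hence Gal(Q(zeta_3954)/Q) ≅ Z/2Z × Z/658Z.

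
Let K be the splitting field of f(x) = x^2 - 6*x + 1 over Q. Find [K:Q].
[K:Q] = 2

The discriminant of x^2 + (-6)*x + (1) is b^2 - 4c = 36 - (4) = 32. Since 32 is not a perfect square in Q, the polynomial is irreducible over Q. Its two roots generate a degree-2 extension, so [K:Q] = 2.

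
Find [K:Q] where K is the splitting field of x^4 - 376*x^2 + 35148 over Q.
[K:Q] = 4

f factors as (x^2 - 174)(x^2 - 202); the splitting field is K = Q(sqrt(174), sqrt(202)). Since 174, 202, and 35148 are all non-squares in Q, the three subfields Q(sqrt(174)), Q(sqrt(202)), Q(sqrt(35148)) are distinct degree-2 extensions, so [K:Q] = 4 (Klein four Galois group).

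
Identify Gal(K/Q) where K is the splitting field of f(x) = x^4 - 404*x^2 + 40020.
Gal(K/Q) = V_4 (Klein four-group, Z/2Z × Z/2Z)

f factors as (x^2 - 174)(x^2 - 230), so the splitting field is K = Q(sqrt(174), sqrt(230)). The elements 174, 230, 40020 are all non-squares in Q, so sqrt(174) and sqrt(230) generate independent quadratic extensions. Thus [K:Q] = 4 and Gal(K/Q) is generated by the two order-2 automorphisms sqrt(174) ↦ -sqrt(174) and sqrt(230) ↦ -sqrt(230), giving V_4.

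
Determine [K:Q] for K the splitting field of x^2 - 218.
[K:Q] = 2

The polynomial x^2 - 218 is irreducible over Q since 218 is not a perfect square. Its splitting field is Q(sqrt(218)), which has degree 2 over Q.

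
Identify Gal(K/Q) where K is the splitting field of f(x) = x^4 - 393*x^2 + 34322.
Gal(K/Q) = V_4 (Klein four-group, Z/2Z × Z/2Z)

f factors as (x^2 - 131)(x^2 - 262), so the splitting field is K = Q(sqrt(131), sqrt(262)). The elements 131, 262, 34322 are all non-squares in Q, so sqrt(131) and sqrt(262) generate independent quadratic extensions. Thus [K:Q] = 4 and Gal(K/Q) is generated by the two order-2 automorphisms sqrt(131) ↦ -sqrt(131) and sqrt(262) ↦ -sqrt(262), giving V_4.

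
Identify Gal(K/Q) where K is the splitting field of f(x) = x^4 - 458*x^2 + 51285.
Gal(K/Q) = V_4 (Klein four-group, Z/2Z × Z/2Z)

f factors as (x^2 - 263)(x^2 - 195), so the splitting field is K = Q(sqrt(263), sqrt(195)). The elements 263, 195, 51285 are all non-squares in Q, so sqrt(263) and sqrt(195) generate independent quadratic extensions. Thus [K:Q] = 4 and Gal(K/Q) is generated by the two order-2 automorphisms sqrt(263) ↦ -sqrt(263) and sqrt(195) ↦ -sqrt(195), giving V_4.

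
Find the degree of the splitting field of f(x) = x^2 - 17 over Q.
[K:Q] = 2

The polynomial x^2 - 17 is irreducible over Q since 17 is not a perfect square. Its splitting field is Q(sqrt(17)), which has degree 2 over Q.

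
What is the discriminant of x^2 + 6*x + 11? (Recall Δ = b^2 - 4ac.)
Δ = -8

For a quadratic a x^2 + b x + c the discriminant is Δ = b^2 - 4ac = (6)^2 - 4*(1)*(11) = 36 - (44) = -8.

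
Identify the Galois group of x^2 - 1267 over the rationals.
Gal(K/Q) = Z/2Z (cyclic of order 2)

x^2 - 1267 is irreducible over Q since 1267 is not a rational square. The splitting field Q(sqrt(1267)) has degree 2 over Q, and its unique nontrivial automorphism is sqrt(1267) ↦ -sqrt(1267). Hence Gal(Q(sqrt(1267))/Q) = Z/2Z.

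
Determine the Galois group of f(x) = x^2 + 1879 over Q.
Gal(K/Q) = Z/2Z (cyclic of order 2)

x^2 + 1879 is irreducible over Q since -1879 is not a rational square. The splitting field Q(sqrt(-1879)) has degree 2 over Q, and its unique nontrivial automorphism is sqrt(-1879) ↦ -sqrt(-1879). Hence Gal(Q(sqrt(-1879))/Q) = Z/2Z.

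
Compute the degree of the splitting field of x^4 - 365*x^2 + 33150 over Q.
[K:Q] = 4

f factors as (x^2 - 195)(x^2 - 170); the splitting field is K = Q(sqrt(195), sqrt(170)). Since 195, 170, and 33150 are all non-squares in Q, the three subfields Q(sqrt(195)), Q(sqrt(170)), Q(sqrt(33150)) are distinct degree-2 extensions, so [K:Q] = 4 (Klein four Galois group).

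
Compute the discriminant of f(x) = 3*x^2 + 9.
Δ = -108

For a quadratic a x^2 + b x + c the discriminant is Δ = b^2 - 4ac = (0)^2 - 4*(3)*(9) = 0 - (108) = -108.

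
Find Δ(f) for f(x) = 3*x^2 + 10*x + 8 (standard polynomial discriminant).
Δ = 4

For a quadratic a x^2 + b x + c the discriminant is Δ = b^2 - 4ac = (10)^2 - 4*(3)*(8) = 100 - (96) = 4.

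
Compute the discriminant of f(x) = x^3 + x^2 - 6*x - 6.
Δ = 600

For x^3 + a x^2 + b x + c the discriminant is Δ = 18 a b c - 4 a^3 c + a^2 b^2 - 4 b^3 - 27 c^2.
Plug a = 1, b = -6, c = -6:
  18*(1)*(-6)*(-6) - 4*(1)^3*(-6) + (1)^2*(-6)^2 - 4*(-6)^3 - 27*(-6)^2
  = 648 + (24) + 36 + (864) + (-972)
  = 600.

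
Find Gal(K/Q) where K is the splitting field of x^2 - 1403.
Gal(K/Q) = Z/2Z (cyclic of order 2)

x^2 - 1403 is irreducible over Q since 1403 is not a rational square. The splitting field Q(sqrt(1403)) has degree 2 over Q, and its unique nontrivial automorphism is sqrt(1403) ↦ -sqrt(1403). Hence Gal(Q(sqrt(1403))/Q) = Z/2Z.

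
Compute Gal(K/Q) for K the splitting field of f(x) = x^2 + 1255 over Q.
Gal(K/Q) = Z/2Z (cyclic of order 2)

x^2 + 1255 is irreducible over Q since -1255 is not a rational square. The splitting field Q(sqrt(-1255)) has degree 2 over Q, and its unique nontrivial automorphism is sqrt(-1255) ↦ -sqrt(-1255). Hence Gal(Q(sqrt(-1255))/Q) = Z/2Z.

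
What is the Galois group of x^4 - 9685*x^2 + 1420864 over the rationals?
Gal(K/Q) = Z/2Z (cyclic of order 2)

f factors as (x^2 - 9536)(x^2 - 149), so the splitting field is K = Q(sqrt(9536), sqrt(149)). The squarefree part of 9536 is 149 and the squarefree part of 149 is also 149, so sqrt(9536) and sqrt(149) are both rational multiples of sqrt(149). Hence Q(sqrt(9536)) = Q(sqrt(149)) = Q(sqrt(149)), and the splitting field collapses to a single degree-2 extension with Galois group Z/2Z.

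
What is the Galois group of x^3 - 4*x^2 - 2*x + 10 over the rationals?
Gal(K/Q) = S_3 (symmetric group of order 6)

Compute the discriminant of x^3 + (-4)*x^2 + (-2)*x + (10): Δ = 1396. Since Δ is not a rational square, the Galois group is not contained in A_3; it must be the full S_3 (irreducibility of the cubic rules out anything smaller).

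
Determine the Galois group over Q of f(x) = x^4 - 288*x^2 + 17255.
Gal(K/Q) = V_4 (Klein four-group, Z/2Z × Z/2Z)

f factors as (x^2 - 85)(x^2 - 203), so the splitting field is K = Q(sqrt(85), sqrt(203)). The elements 85, 203, 17255 are all non-squares in Q, so sqrt(85) and sqrt(203) generate independent quadratic extensions. Thus [K:Q] = 4 and Gal(K/Q) is generated by the two order-2 automorphisms sqrt(85) ↦ -sqrt(85) and sqrt(203) ↦ -sqrt(203), giving V_4.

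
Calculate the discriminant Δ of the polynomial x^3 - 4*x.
Δ = 256

For a depressed cubic x^3 + p x + q the discriminant is Δ = -4 p^3 - 27 q^2 = -4*(-4)^3 - 27*(0)^2 = 256 - 0 = 256.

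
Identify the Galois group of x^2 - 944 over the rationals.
Gal(K/Q) = Z/2Z (cyclic of order 2)

x^2 - 944 is irreducible over Q since 944 is not a rational square. The splitting field Q(sqrt(944)) has degree 2 over Q, and its unique nontrivial automorphism is sqrt(944) ↦ -sqrt(944). Hence Gal(Q(sqrt(944))/Q) = Z/2Z.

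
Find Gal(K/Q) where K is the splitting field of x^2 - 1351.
Gal(K/Q) = Z/2Z (cyclic of order 2)

x^2 - 1351 is irreducible over Q since 1351 is not a rational square. The splitting field Q(sqrt(1351)) has degree 2 over Q, and its unique nontrivial automorphism is sqrt(1351) ↦ -sqrt(1351). Hence Gal(Q(sqrt(1351))/Q) = Z/2Z.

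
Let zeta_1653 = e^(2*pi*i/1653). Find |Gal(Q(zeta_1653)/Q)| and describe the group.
|Gal(Q(zeta_1653)/Q)| = phi(1653) = 1008; group ≅ (Z/1653Z)^* ≅ Z/2Z × Z/18Z × Z/28Z

The n-th cyclotomic polynomial Φ_1653(x) is the minimal polynomial of zeta_1653 over Q and has degree phi(1653) = 1008. So Q(zeta_1653) is a degree-1008 Galois extension with Galois group (Z/1653Z)^*. By CRT, (Z/1653Z)^* ≅ (Z/3Z)^* × (Z/19Z)^* × (Z/29Z)^*. Each prime-power unit group is (Z/3Z)^* ≅ Z/2Z; (Z/19Z)^* ≅ Z/18Z; (Z/29Z)^* ≅ Z/28Z. Hence Gal(Q(zeta_1653)/Q) ≅ Z/2Z × Z/18Z × Z/28Z.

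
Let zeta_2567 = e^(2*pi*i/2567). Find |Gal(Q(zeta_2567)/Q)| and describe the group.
|Gal(Q(zeta_2567)/Q)| = phi(2567) = 2400; group ≅ (Z/2567Z)^* ≅ Z/16Z × Z/150Z

The n-th cyclotomic polynomial Φ_2567(x) is the minimal polynomial of zeta_2567 over Q and has degree phi(2567) = 2400. So Q(zeta_2567) is a degree-2400 Galois extension with Galois group (Z/2567Z)^*. By CRT, (Z/2567Z)^* ≅ (Z/17Z)^* × (Z/151Z)^*. Each prime-power unit group is (Z/17Z)^* ≅ Z/16Z; (Z/151Z)^* ≅ Z/150Z. Hence Gal(Q(zeta_2567)/Q) ≅ Z/16Z × Z/150Z.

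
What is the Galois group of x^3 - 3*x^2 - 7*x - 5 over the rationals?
Gal(K/Q) = S_3 (symmetric group of order 6)

Compute the discriminant of x^3 + (-3)*x^2 + (-7)*x + (-5): Δ = -1292. Since Δ is not a rational square, the Galois group is not contained in A_3; it must be the full S_3 (irreducibility of the cubic rules out anything smaller).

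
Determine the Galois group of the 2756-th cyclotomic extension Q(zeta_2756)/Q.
|Gal(Q(zeta_2756)/Q)| = phi(2756) = 1248; group ≅ (Z/2756Z)^* ≅ Z/2Z × Z/12Z × Z/52Z

The n-th cyclotomic polynomial Φ_2756(x) is the minimal polynomial of zeta_2756 over Q and has degree phi(2756) = 1248. So Q(zeta_2756) is a degree-1248 Galois extension with Galois group (Z/2756Z)^*. By CRT, (Z/2756Z)^* ≅ (Z/4Z)^* × (Z/13Z)^* × (Z/53Z)^*. Each prime-power unit group is (Z/4Z)^* ≅ Z/2Z; (Z/13Z)^* ≅ Z/12Z; (Z/53Z)^* ≅ Z/52Z. Hence Gal(Q(zeta_2756)/Q) ≅ Z/2Z × Z/12Z × Z/52Z.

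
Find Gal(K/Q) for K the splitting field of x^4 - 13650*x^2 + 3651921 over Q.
Gal(K/Q) = Z/2Z (cyclic of order 2)

f factors as (x^2 - 273)(x^2 - 13377), so the splitting field is K = Q(sqrt(273), sqrt(13377)). The squarefree part of 273 is 273 and the squarefree part of 13377 is also 273, so sqrt(273) and sqrt(13377) are both rational multiples of sqrt(273). Hence Q(sqrt(273)) = Q(sqrt(13377)) = Q(sqrt(273)), and the splitting field collapses to a single degree-2 extension with Galois group Z/2Z.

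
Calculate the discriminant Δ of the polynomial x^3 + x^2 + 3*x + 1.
Δ = -76

For x^3 + a x^2 + b x + c the discriminant is Δ = 18 a b c - 4 a^3 c + a^2 b^2 - 4 b^3 - 27 c^2.
Plug a = 1, b = 3, c = 1:
  18*(1)*(3)*(1) - 4*(1)^3*(1) + (1)^2*(3)^2 - 4*(3)^3 - 27*(1)^2
  = 54 + (-4) + 9 + (-108) + (-27)
  = -76.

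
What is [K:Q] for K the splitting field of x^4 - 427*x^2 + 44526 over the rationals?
[K:Q] = 4

f factors as (x^2 - 181)(x^2 - 246); the splitting field is K = Q(sqrt(181), sqrt(246)). Since 181, 246, and 44526 are all non-squares in Q, the three subfields Q(sqrt(181)), Q(sqrt(246)), Q(sqrt(44526)) are distinct degree-2 extensions, so [K:Q] = 4 (Klein four Galois group).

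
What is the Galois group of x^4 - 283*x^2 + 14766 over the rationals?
Gal(K/Q) = V_4 (Klein four-group, Z/2Z × Z/2Z)

f factors as (x^2 - 214)(x^2 - 69), so the splitting field is K = Q(sqrt(214), sqrt(69)). The elements 214, 69, 14766 are all non-squares in Q, so sqrt(214) and sqrt(69) generate independent quadratic extensions. Thus [K:Q] = 4 and Gal(K/Q) is generated by the two order-2 automorphisms sqrt(214) ↦ -sqrt(214) and sqrt(69) ↦ -sqrt(69), giving V_4.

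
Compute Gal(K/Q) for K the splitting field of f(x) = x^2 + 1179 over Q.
Gal(K/Q) = Z/2Z (cyclic of order 2)

x^2 + 1179 is irreducible over Q since -1179 is not a rational square. The splitting field Q(sqrt(-1179)) has degree 2 over Q, and its unique nontrivial automorphism is sqrt(-1179) ↦ -sqrt(-1179). Hence Gal(Q(sqrt(-1179))/Q) = Z/2Z.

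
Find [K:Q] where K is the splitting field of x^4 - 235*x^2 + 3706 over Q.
[K:Q] = 4

f factors as (x^2 - 218)(x^2 - 17); the splitting field is K = Q(sqrt(218), sqrt(17)). Since 218, 17, and 3706 are all non-squares in Q, the three subfields Q(sqrt(218)), Q(sqrt(17)), Q(sqrt(3706)) are distinct degree-2 extensions, so [K:Q] = 4 (Klein four Galois group).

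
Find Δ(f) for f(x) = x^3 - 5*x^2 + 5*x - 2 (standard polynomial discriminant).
Δ = -83

For x^3 + a x^2 + b x + c the discriminant is Δ = 18 a b c - 4 a^3 c + a^2 b^2 - 4 b^3 - 27 c^2.
Plug a = -5, b = 5, c = -2:
  18*(-5)*(5)*(-2) - 4*(-5)^3*(-2) + (-5)^2*(5)^2 - 4*(5)^3 - 27*(-2)^2
  = 900 + (-1000) + 625 + (-500) + (-108)
  = -83.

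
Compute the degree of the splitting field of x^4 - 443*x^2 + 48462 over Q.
[K:Q] = 4

f factors as (x^2 - 197)(x^2 - 246); the splitting field is K = Q(sqrt(197), sqrt(246)). Since 197, 246, and 48462 are all non-squares in Q, the three subfields Q(sqrt(197)), Q(sqrt(246)), Q(sqrt(48462)) are distinct degree-2 extensions, so [K:Q] = 4 (Klein four Galois group).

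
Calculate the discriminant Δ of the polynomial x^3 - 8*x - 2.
Δ = 1940

For a depressed cubic x^3 + p x + q the discriminant is Δ = -4 p^3 - 27 q^2 = -4*(-8)^3 - 27*(-2)^2 = 2048 - 108 = 1940.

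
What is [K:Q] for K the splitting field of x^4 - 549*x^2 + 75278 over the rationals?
[K:Q] = 4

f factors as (x^2 - 283)(x^2 - 266); the splitting field is K = Q(sqrt(283), sqrt(266)). Since 283, 266, and 75278 are all non-squares in Q, the three subfields Q(sqrt(283)), Q(sqrt(266)), Q(sqrt(75278)) are distinct degree-2 extensions, so [K:Q] = 4 (Klein four Galois group).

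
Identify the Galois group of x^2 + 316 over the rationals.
Gal(K/Q) = Z/2Z (cyclic of order 2)

x^2 + 316 is irreducible over Q since -316 is not a rational square. The splitting field Q(sqrt(-316)) has degree 2 over Q, and its unique nontrivial automorphism is sqrt(-316) ↦ -sqrt(-316). Hence Gal(Q(sqrt(-316))/Q) = Z/2Z.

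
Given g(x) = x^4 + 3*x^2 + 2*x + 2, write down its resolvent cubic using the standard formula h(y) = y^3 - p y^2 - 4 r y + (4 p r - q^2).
h(y) = y^3 - 3*y^2 - 8*y + 20

Identify coefficients: p = 3, q = 2, r = 2.
Plug into h(y) = y^3 - p y^2 - 4 r y + (4 p r - q^2):
  h(y) = y^3 - (3) y^2 - 4*(2) y + (4*(3)*(2) - (2)^2)
       = y^3 + (-3) y^2 + (-8) y + (20).
Simplifying: h(y) = y^3 - 3*y^2 - 8*y + 20.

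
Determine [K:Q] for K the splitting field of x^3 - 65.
[K:Q] = 6

x^3 - 65 has one real root r = 65^(1/3) and two complex roots r*zeta_3, r*zeta_3^2 where zeta_3 = e^(2*pi*i/3). The splitting field is Q(r, zeta_3). [Q(r):Q] = 3 and [Q(zeta_3):Q] = 2 with gcd = 1, so [Q(r, zeta_3):Q] = 3 * 2 = 6.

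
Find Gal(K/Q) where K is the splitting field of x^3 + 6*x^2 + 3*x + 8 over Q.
Gal(K/Q) = S_3 (symmetric group of order 6)

Compute the discriminant of x^3 + (6)*x^2 + (3)*x + (8): Δ = -5832. Since Δ is not a rational square, the Galois group is not contained in A_3; it must be the full S_3 (irreducibility of the cubic rules out anything smaller).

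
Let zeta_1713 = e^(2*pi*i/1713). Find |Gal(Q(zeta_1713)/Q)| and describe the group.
|Gal(Q(zeta_1713)/Q)| = phi(1713) = 1140; group ≅ (Z/1713Z)^* ≅ Z/2Z × Z/570Z

The n-th cyclotomic polynomial Φ_1713(x) is the minimal polynomial of zeta_1713 over Q and has degree phi(1713) = 1140. So Q(zeta_1713) is a degree-1140 Galois extension with Galois group (Z/1713Z)^*. By CRT, (Z/1713Z)^* ≅ (Z/3Z)^* × (Z/571Z)^*. Each prime-power unit group is (Z/3Z)^* ≅ Z/2Z; (Z/571Z)^* ≅ Z/570Z. Hence Gal(Q(zeta_1713)/Q) ≅ Z/2Z × Z/570Z.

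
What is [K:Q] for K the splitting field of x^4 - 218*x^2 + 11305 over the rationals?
[K:Q] = 4

f factors as (x^2 - 85)(x^2 - 133); the splitting field is K = Q(sqrt(85), sqrt(133)). Since 85, 133, and 11305 are all non-squares in Q, the three subfields Q(sqrt(85)), Q(sqrt(133)), Q(sqrt(11305)) are distinct degree-2 extensions, so [K:Q] = 4 (Klein four Galois group).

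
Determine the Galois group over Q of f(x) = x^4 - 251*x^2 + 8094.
Gal(K/Q) = V_4 (Klein four-group, Z/2Z × Z/2Z)

f factors as (x^2 - 38)(x^2 - 213), so the splitting field is K = Q(sqrt(38), sqrt(213)). The elements 38, 213, 8094 are all non-squares in Q, so sqrt(38) and sqrt(213) generate independent quadratic extensions. Thus [K:Q] = 4 and Gal(K/Q) is generated by the two order-2 automorphisms sqrt(38) ↦ -sqrt(38) and sqrt(213) ↦ -sqrt(213), giving V_4.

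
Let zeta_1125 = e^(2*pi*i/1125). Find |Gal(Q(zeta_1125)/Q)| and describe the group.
|Gal(Q(zeta_1125)/Q)| = phi(1125) = 600; group ≅ (Z/1125Z)^* ≅ Z/6Z × Z/100Z

The n-th cyclotomic polynomial Φ_1125(x) is the minimal polynomial of zeta_1125 over Q and has degree phi(1125) = 600. So Q(zeta_1125) is a degree-600 Galois extension with Galois group (Z/1125Z)^*. By CRT, (Z/1125Z)^* ≅ (Z/9Z)^* × (Z/125Z)^*. Each prime-power unit group is (Z/9Z)^* ≅ Z/6Z; (Z/125Z)^* ≅ Z/100Z. Hence Gal(Q(zeta_1125)/Q) ≅ Z/6Z × Z/100Z.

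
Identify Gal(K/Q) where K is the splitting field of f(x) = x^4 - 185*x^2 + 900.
Gal(K/Q) = Z/2Z (cyclic of order 2)

f factors as (x^2 - 5)(x^2 - 180), so the splitting field is K = Q(sqrt(5), sqrt(180)). The squarefree part of 5 is 5 and the squarefree part of 180 is also 5, so sqrt(5) and sqrt(180) are both rational multiples of sqrt(5). Hence Q(sqrt(5)) = Q(sqrt(180)) = Q(sqrt(5)), and the splitting field collapses to a single degree-2 extension with Galois group Z/2Z.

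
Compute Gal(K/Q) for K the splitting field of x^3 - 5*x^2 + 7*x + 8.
Gal(K/Q) = S_3 (symmetric group of order 6)

Compute the discriminant of x^3 + (-5)*x^2 + (7)*x + (8): Δ = -2915. Since Δ is not a rational square, the Galois group is not contained in A_3; it must be the full S_3 (irreducibility of the cubic rules out anything smaller).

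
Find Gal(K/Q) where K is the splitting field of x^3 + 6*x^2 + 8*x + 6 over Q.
Gal(K/Q) = S_3 (symmetric group of order 6)

Compute the discriminant of x^3 + (6)*x^2 + (8)*x + (6): Δ = -716. Since Δ is not a rational square, the Galois group is not contained in A_3; it must be the full S_3 (irreducibility of the cubic rules out anything smaller).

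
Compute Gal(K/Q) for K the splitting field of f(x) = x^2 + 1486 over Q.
Gal(K/Q) = Z/2Z (cyclic of order 2)

x^2 + 1486 is irreducible over Q since -1486 is not a rational square. The splitting field Q(sqrt(-1486)) has degree 2 over Q, and its unique nontrivial automorphism is sqrt(-1486) ↦ -sqrt(-1486). Hence Gal(Q(sqrt(-1486))/Q) = Z/2Z.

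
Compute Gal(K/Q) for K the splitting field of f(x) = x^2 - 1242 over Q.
Gal(K/Q) = Z/2Z (cyclic of order 2)

x^2 - 1242 is irreducible over Q since 1242 is not a rational square. The splitting field Q(sqrt(1242)) has degree 2 over Q, and its unique nontrivial automorphism is sqrt(1242) ↦ -sqrt(1242). Hence Gal(Q(sqrt(1242))/Q) = Z/2Z.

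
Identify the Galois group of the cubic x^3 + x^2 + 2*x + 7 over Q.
Gal(K/Q) = S_3 (symmetric group of order 6)

Compute the discriminant of x^3 + (1)*x^2 + (2)*x + (7): Δ = -1127. Since Δ is not a rational square, the Galois group is not contained in A_3; it must be the full S_3 (irreducibility of the cubic rules out anything smaller).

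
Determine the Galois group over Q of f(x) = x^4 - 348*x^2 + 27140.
Gal(K/Q) = V_4 (Klein four-group, Z/2Z × Z/2Z)

f factors as (x^2 - 118)(x^2 - 230), so the splitting field is K = Q(sqrt(118), sqrt(230)). The elements 118, 230, 27140 are all non-squares in Q, so sqrt(118) and sqrt(230) generate independent quadratic extensions. Thus [K:Q] = 4 and Gal(K/Q) is generated by the two order-2 automorphisms sqrt(118) ↦ -sqrt(118) and sqrt(230) ↦ -sqrt(230), giving V_4.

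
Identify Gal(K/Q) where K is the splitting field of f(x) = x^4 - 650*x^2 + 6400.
Gal(K/Q) = Z/2Z (cyclic of order 2)

f factors as (x^2 - 640)(x^2 - 10), so the splitting field is K = Q(sqrt(640), sqrt(10)). The squarefree part of 640 is 10 and the squarefree part of 10 is also 10, so sqrt(640) and sqrt(10) are both rational multiples of sqrt(10). Hence Q(sqrt(640)) = Q(sqrt(10)) = Q(sqrt(10)), and the splitting field collapses to a single degree-2 extension with Galois group Z/2Z.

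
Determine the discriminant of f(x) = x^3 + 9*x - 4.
Δ = -3348

For a depressed cubic x^3 + p x + q the discriminant is Δ = -4 p^3 - 27 q^2 = -4*(9)^3 - 27*(-4)^2 = -2916 - 432 = -3348.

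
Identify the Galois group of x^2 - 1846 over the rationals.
Gal(K/Q) = Z/2Z (cyclic of order 2)

x^2 - 1846 is irreducible over Q since 1846 is not a rational square. The splitting field Q(sqrt(1846)) has degree 2 over Q, and its unique nontrivial automorphism is sqrt(1846) ↦ -sqrt(1846). Hence Gal(Q(sqrt(1846))/Q) = Z/2Z.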